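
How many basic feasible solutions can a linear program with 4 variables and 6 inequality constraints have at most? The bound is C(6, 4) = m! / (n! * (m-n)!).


Each vertex corresponds to some choice of n active constraints out of m, so the number of vertices is at most C(m, n) = m! / (n!(m-n)!).
m = 6, n = 4
Numerator: 6 * 5 * 4 * 3
Denominator: 4! = 24
C(6, 4) = 15


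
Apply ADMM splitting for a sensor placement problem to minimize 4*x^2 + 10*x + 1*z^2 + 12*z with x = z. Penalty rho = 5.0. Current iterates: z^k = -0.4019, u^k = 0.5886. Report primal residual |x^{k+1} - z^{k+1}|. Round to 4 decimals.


ADMM iteration with rho = 5.0, z^k = -0.4019, u^k = 0.5886
Step 1: x-update.
Minimize 4*x^2 + 10*x + (5.0/2)*(x + 0.4019 + 0.5886)^2
FOC: (2*4 + 5.0)*x = -10 + 5.0*(-0.4019 - 0.5886)
x^{k+1} = -1.1502
Step 2: z-update.
Minimize 1*z^2 + 12*z + (5.0/2)*(-1.1502 - z + 0.5886)^2
FOC: (2*1 + 5.0)*z = -12 + 5.0*(-1.1502 + 0.5886)
z^{k+1} = -2.1154
Step 3: u-update.
u^{k+1} = 0.5886 - 1.1502 + 2.1154 = 1.5538
Step 4: Primal residual = |-1.1502 + 2.1154| = 0.9652


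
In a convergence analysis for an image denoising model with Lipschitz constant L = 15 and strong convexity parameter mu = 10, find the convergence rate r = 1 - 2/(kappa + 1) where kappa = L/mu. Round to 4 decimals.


Step 1: Compute the condition number.
kappa = L/mu = 15/10 = 1.5
Step 2: Compute the convergence rate.
r = 1 - 2/(kappa + 1) = 1 - 2*mu/(L + mu) = (L - mu)/(L + mu) = 5/25 = 0.2


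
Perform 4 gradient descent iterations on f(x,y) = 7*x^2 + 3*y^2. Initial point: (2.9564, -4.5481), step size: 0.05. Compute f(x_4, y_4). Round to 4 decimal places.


Gradient descent on f(x,y) = 7*x^2 + 3*y^2.
Starting point: (2.9564, -4.5481), alpha = 0.05
Step 1: grad_x = 2*7*2.9564 = 41.3896, grad_y = 2*3*-4.5481 = -27.2886
  x_1 = 2.9564 - 0.05*41.3896 = 0.8869
  y_1 = -4.5481 - 0.05*-27.2886 = -3.1837
Step 2: grad_x = 2*7*0.8869 = 12.4169, grad_y = 2*3*-3.1837 = -19.102
  x_2 = 0.8869 - 0.05*12.4169 = 0.2661
  y_2 = -3.1837 - 0.05*-19.102 = -2.2286
Step 3: grad_x = 2*7*0.2661 = 3.7251, grad_y = 2*3*-2.2286 = -13.3714
  x_3 = 0.2661 - 0.05*3.7251 = 0.0798
  y_3 = -2.2286 - 0.05*-13.3714 = -1.56
Step 4: grad_x = 2*7*0.0798 = 1.1175, grad_y = 2*3*-1.56 = -9.36
  x_4 = 0.0798 - 0.05*1.1175 = 0.0239
  y_4 = -1.56 - 0.05*-9.36 = -1.092
f(0.0239, -1.092) = 7*0.0239^2 + 3*(-1.092)^2 = 3.5814


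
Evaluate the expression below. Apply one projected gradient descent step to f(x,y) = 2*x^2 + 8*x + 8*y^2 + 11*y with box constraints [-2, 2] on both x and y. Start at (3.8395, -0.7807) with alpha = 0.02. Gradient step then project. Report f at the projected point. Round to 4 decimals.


Step 1: Compute gradient at (3.8395, -0.7807).
grad_x = 2*2*3.8395 + 8 = 23.358
grad_y = 2*8*-0.7807 + 11 = -1.4912
Step 2: Gradient step.
x_raw = 3.8395 - 0.02*23.358 = 3.3723
y_raw = -0.7807 - 0.02*-1.4912 = -0.7509
Step 3: Project onto [-2, 2].
x_proj = clip(3.3723) = 2.0
y_proj = clip(-0.7509) = -0.7509
Step 4: Evaluate f.
f(2.0, -0.7509) = 20.2509


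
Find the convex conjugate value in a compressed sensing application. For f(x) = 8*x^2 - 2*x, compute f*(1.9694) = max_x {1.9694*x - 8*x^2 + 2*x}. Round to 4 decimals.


f*(y) = sup_x {y*x - a*x^2 - b*x} = sup_x {(y-b)*x - a*x^2}
FOC: (y - b) - 2a*x = 0 => x* = (y - b)/(2a)
x* = (1.9694 + 2)/(2*8) = 0.2481
f*(1.9694) = (y-b)^2/(4a) = (1.9694 + 2)^2/(4*8)
= 15.7561/32 = 0.4924


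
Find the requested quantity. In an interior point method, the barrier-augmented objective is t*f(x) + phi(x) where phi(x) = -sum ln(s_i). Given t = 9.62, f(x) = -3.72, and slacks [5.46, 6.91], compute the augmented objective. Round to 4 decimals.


Step 1: Compute log-barrier.
ln values: [1.6974, 1.933]
phi = -(1.6974 + 1.933) = -3.6304
Step 2: Compute augmented objective.
t*f(x) = 9.62*-3.72 = -35.7864
Total = -35.7864 - 3.6304 = -39.4168


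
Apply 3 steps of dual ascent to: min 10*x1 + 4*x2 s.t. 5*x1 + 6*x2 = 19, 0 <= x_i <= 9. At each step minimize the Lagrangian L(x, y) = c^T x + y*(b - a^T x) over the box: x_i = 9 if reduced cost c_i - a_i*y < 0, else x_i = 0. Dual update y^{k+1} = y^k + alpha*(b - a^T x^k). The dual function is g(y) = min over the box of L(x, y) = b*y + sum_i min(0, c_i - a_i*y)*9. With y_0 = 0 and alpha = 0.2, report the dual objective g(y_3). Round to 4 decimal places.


Dual ascent for LP: min 10*x1 + 4*x2, 5*x1 + 6*x2 = 19, 0 <= x_i <= 9
Step 1: y^k = 0.0, reduced costs: (10.0, 4.0)
  x^k = (0.0, 0.0), subgradient = b - a^T x = 19.0
  y^{k+1} = 0.0 + 0.2*19.0 = 3.8
Step 2: y^k = 3.8, reduced costs: (-9.0, -18.8)
  x^k = (9.0, 9.0), subgradient = b - a^T x = -80.0
  y^{k+1} = 3.8 + 0.2*-80.0 = -12.2
Step 3: y^k = -12.2, reduced costs: (71.0, 77.2)
  x^k = (0.0, 0.0), subgradient = b - a^T x = 19.0
  y^{k+1} = -12.2 + 0.2*19.0 = -8.4
Dual objective at y_3 = -8.4: reduced costs (52.0, 54.4), box minimizer x = (0.0, 0.0)
g(y_3) = b*y + (c1 - a1*y)*x1 + (c2 - a2*y)*x2 = 19*(-8.4) + 52.0*0.0 + 54.4*0.0 = -159.6 + 0.0 + 0.0 = -159.6


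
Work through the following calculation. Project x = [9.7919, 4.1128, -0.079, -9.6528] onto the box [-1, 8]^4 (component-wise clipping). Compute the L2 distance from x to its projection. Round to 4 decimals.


Project each component onto [-1, 8].
clip(9.7919) = 8.0, clip(4.1128) = 4.1128, clip(-0.079) = -0.079, clip(-9.6528) = -1.0
Projection = [8.0, 4.1128, -0.079, -1.0]
Squared diffs: [3.2109, 0.0, 0.0, 74.8709]
Distance = sqrt(78.0818) = 8.8364


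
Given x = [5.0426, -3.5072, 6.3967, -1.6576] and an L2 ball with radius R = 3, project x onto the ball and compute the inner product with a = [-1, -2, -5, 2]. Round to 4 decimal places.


Step 1: Compute ||x|| (intermediates to 6 decimals).
||x|| = sqrt(5.0426^2 + (-3.5072)^2 + 6.3967^2 + (-1.6576)^2) = 9.021844
Step 2: Project.
Since ||x|| > R, scale = R/||x|| = 3/9.021844 = 0.332526, proj(x) = scale * x
proj(x) = [1.676796, -1.166235, 2.127069, -0.551195]
Step 3: Dot product.
a^T * proj(x) = -1*1.676796 - 2*(-1.166235) - 5*2.127069 + 2*(-0.551195) = -11.0821


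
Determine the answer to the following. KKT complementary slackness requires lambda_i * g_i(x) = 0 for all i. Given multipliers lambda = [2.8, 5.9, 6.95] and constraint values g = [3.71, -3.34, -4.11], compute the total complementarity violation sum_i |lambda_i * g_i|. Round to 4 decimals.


KKT complementary slackness check:
lambda_1 * g_1 = 2.8 * 3.71 = 10.388
lambda_2 * g_2 = 5.9 * -3.34 = -19.706
lambda_3 * g_3 = 6.95 * -4.11 = -28.5645
Total violation = 10.388 + 19.706 + 28.5645 = 58.6585


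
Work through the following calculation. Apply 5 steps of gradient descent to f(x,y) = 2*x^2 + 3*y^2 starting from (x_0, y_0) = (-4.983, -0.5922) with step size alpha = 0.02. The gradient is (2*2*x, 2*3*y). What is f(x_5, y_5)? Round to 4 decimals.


Gradient descent on f(x,y) = 2*x^2 + 3*y^2.
Starting point: (-4.983, -0.5922), alpha = 0.02
Step 1: grad_x = 2*2*-4.983 = -19.932, grad_y = 2*3*-0.5922 = -3.5532
  x_1 = -4.983 - 0.02*-19.932 = -4.5844
  y_1 = -0.5922 - 0.02*-3.5532 = -0.5211
Step 2: grad_x = 2*2*-4.5844 = -18.3374, grad_y = 2*3*-0.5211 = -3.1268
  x_2 = -4.5844 - 0.02*-18.3374 = -4.2176
  y_2 = -0.5211 - 0.02*-3.1268 = -0.4586
Step 3: grad_x = 2*2*-4.2176 = -16.8704, grad_y = 2*3*-0.4586 = -2.7516
  x_3 = -4.2176 - 0.02*-16.8704 = -3.8802
  y_3 = -0.4586 - 0.02*-2.7516 = -0.4036
Step 4: grad_x = 2*2*-3.8802 = -15.5208, grad_y = 2*3*-0.4036 = -2.4214
  x_4 = -3.8802 - 0.02*-15.5208 = -3.5698
  y_4 = -0.4036 - 0.02*-2.4214 = -0.3551
Step 5: grad_x = 2*2*-3.5698 = -14.2791, grad_y = 2*3*-0.3551 = -2.1308
  x_5 = -3.5698 - 0.02*-14.2791 = -3.2842
  y_5 = -0.3551 - 0.02*-2.1308 = -0.3125
f(-3.2842, -0.3125) = 2*(-3.2842)^2 + 3*(-0.3125)^2 = 21.865


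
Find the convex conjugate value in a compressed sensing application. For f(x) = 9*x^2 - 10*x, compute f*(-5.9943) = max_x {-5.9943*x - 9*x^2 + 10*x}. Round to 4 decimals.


f*(y) = sup_x {y*x - a*x^2 - b*x} = sup_x {(y-b)*x - a*x^2}
FOC: (y - b) - 2a*x = 0 => x* = (y - b)/(2a)
x* = (-5.9943 + 10)/(2*9) = 0.2225
f*(-5.9943) = (y-b)^2/(4a) = (-5.9943 + 10)^2/(4*9)
= 16.0456/36 = 0.4457


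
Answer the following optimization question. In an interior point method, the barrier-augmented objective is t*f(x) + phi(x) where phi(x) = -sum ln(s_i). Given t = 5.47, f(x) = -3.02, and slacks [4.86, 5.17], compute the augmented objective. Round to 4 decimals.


Step 1: Compute log-barrier.
ln values: [1.581, 1.6429]
phi = -(1.581 + 1.6429) = -3.2239
Step 2: Compute augmented objective.
t*f(x) = 5.47*-3.02 = -16.5194
Total = -16.5194 - 3.2239 = -19.7433


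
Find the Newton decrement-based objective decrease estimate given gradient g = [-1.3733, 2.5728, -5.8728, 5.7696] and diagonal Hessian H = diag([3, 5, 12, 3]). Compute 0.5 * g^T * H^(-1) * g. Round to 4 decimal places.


Step 1: H is diagonal, so H^(-1) * g = [-0.4578, 0.5146, -0.4894, 1.9232].
Step 2: g^T H^(-1) g = sum_i g_i^2 / H_ii
  = (-1.3733)^2/3 + (2.5728)^2/5 + (-5.8728)^2/12 + (5.7696)^2/3
  = 0.6287 + 1.3239 + 2.8741 + 11.0961 = 15.9228
Step 3: Objective decrease = 0.5 * g^T H^(-1) g = 7.9614


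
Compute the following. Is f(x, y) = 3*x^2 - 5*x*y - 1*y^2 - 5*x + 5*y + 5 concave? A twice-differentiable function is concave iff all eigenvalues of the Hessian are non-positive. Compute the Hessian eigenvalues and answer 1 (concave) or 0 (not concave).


The Hessian of f(x,y) = 3*x^2 - 5*x*y - 1*y^2 - 5*x + 5*y + 5 is:
H = [[6, -5], [-5, -2]]
Trace = 6 - 2 = 4
Determinant = 6*-2 - (-5)^2 = -37
Discriminant = (4)^2 - 4*-37 = 164.0
Eigenvalues: lambda_1 = -4.4031, lambda_2 = 8.4031
The function is not concave.

0


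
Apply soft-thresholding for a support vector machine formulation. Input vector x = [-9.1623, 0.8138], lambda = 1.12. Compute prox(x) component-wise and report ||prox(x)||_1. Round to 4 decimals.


Soft-thresholding with lambda = 1.12:
prox(-9.1623) = sign(-9.1623)*max(|-9.1623| - 1.12, 0) = -8.0423
prox(0.8138) = sign(0.8138)*max(|0.8138| - 1.12, 0) = 0.0
prox(x) = [-8.0423, 0.0]
||prox(x)||_1 = 8.0423 + 0.0 = 8.0423


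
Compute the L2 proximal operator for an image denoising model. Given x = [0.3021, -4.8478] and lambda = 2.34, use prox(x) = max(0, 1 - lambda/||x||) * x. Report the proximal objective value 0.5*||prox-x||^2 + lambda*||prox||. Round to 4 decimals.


Step 1: Compute ||x||.
||x|| = 4.8572
Step 2: Compute scaling factor.
scale = max(0, 1 - 2.34/4.8572) = 0.5182
Step 3: prox(x) = [0.1566, -2.5123]
||prox(x)|| = 2.5172
Step 4: Proximal objective.
0.5*||prox-x||^2 = 2.7378
lambda*||prox|| = 5.8902
Total = 8.6281


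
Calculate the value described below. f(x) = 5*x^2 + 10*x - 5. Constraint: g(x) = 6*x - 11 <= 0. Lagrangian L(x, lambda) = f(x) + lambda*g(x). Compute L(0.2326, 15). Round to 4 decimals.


Step 1: Evaluate f(x).
f(0.2326) = 5*0.2326^2 + 10*0.2326 - 5 = -2.4035
Step 2: Evaluate g(x).
g(0.2326) = 6*0.2326 - 11 = -9.6044
Step 3: Compute Lagrangian.
L = -2.4035 + 15*-9.6044 = -146.4695


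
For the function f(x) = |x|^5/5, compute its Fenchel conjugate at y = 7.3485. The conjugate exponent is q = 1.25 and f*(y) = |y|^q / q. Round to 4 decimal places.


The conjugate exponent q satisfies 1/p + 1/q = 1.
p = 5, so q = 5/(5 - 1) = 1.25
|y|^q = 7.3485^1.25 = 12.099
f*(7.3485) = 12.099 / 1.25 = 9.6792


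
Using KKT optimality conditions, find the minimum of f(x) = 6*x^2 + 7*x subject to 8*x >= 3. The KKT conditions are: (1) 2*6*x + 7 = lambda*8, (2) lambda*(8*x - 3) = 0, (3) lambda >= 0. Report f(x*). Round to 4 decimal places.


Step 1: Try lambda = 0 (constraint inactive).
x_unc = -7/(2*6) = -0.5833
Check: 8*-0.5833 = -4.6664 < 3 -- violated!
Step 2: Constraint must be active: 8*x = 3
x* = 3/8 = 0.375
lambda = (2*6*0.375 + 7)/8 = 1.4375
Step 3: Compute optimal value.
f(x*) = 6*0.375^2 + 7*0.375 = 3.4688


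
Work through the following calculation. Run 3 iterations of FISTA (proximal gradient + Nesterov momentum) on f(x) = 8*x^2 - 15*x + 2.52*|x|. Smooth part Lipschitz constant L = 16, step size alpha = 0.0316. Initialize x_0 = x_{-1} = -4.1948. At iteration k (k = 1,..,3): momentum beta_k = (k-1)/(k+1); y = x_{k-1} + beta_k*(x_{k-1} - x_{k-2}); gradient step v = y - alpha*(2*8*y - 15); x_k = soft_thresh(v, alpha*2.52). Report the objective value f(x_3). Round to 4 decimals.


FISTA on f(x) = 8*x^2 - 15*x + 2.52*|x|
L = 16, alpha = 0.0316
Iteration 1: beta = 0.0, y = -4.1948 + 0.0*(-4.1948 + 4.1948) = -4.1948
  grad(y) = -82.1168, v = y - alpha*grad = -1.5999
  prox(v) = soft_thresh(-1.5999, 0.0796) = -1.5203
Iteration 2: beta = 0.3333, y = -1.5203 + 0.3333*(-1.5203 + 4.1948) = -0.6288
  grad(y) = -25.0603, v = y - alpha*grad = 0.1631
  prox(v) = soft_thresh(0.1631, 0.0796) = 0.0835
Iteration 3: beta = 0.5, y = 0.0835 + 0.5*(0.0835 + 1.5203) = 0.8854
  grad(y) = -0.8337, v = y - alpha*grad = 0.9117
  prox(v) = soft_thresh(0.9117, 0.0796) = 0.8321
f(x_3) = 8*0.8321^2 - 15*0.8321 + 2.52*|0.8321| = -4.8455


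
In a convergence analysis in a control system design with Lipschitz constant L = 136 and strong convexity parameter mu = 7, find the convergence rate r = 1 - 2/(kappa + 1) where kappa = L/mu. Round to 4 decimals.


Step 1: Compute the condition number.
kappa = L/mu = 136/7 = 19.4286
Step 2: Compute the convergence rate.
r = 1 - 2/(kappa + 1) = 1 - 2*mu/(L + mu) = (L - mu)/(L + mu) = 129/143 = 0.9021


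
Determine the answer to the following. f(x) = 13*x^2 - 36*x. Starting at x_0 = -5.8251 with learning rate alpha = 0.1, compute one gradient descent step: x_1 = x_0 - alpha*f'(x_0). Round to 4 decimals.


We compute the gradient at x_0 and apply the update.
f'(x) = 26*x - 36
f'(-5.8251) = 26*-5.8251 - 36 = -187.4526
x_1 = -5.8251 - 0.1*-187.4526 = 12.9202


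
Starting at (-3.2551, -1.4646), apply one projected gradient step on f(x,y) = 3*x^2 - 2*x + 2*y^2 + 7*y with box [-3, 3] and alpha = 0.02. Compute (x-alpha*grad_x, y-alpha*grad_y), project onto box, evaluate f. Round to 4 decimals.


Step 1: Compute gradient at (-3.2551, -1.4646).
grad_x = 2*3*-3.2551 - 2 = -21.5306
grad_y = 2*2*-1.4646 + 7 = 1.1416
Step 2: Gradient step.
x_raw = -3.2551 - 0.02*-21.5306 = -2.8245
y_raw = -1.4646 - 0.02*1.1416 = -1.4874
Step 3: Project onto [-3, 3].
x_proj = clip(-2.8245) = -2.8245
y_proj = clip(-1.4874) = -1.4874
Step 4: Evaluate f.
f(-2.8245, -1.4874) = 23.5951


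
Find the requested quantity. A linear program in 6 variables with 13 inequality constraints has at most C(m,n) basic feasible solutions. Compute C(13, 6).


Each vertex corresponds to some choice of n active constraints out of m, so the number of vertices is at most C(m, n) = m! / (n!(m-n)!).
m = 13, n = 6
Numerator: 13 * 12 * 11 * 10 * 9 * 8
Denominator: 6! = 720
C(13, 6) = 1716


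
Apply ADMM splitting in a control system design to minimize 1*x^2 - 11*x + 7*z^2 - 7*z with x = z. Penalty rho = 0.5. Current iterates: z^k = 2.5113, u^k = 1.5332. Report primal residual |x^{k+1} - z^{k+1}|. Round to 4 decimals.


ADMM iteration with rho = 0.5, z^k = 2.5113, u^k = 1.5332
Step 1: x-update.
Minimize 1*x^2 - 11*x + (0.5/2)*(x - 2.5113 + 1.5332)^2
FOC: (2*1 + 0.5)*x = 11 + 0.5*(2.5113 - 1.5332)
x^{k+1} = 4.5956
Step 2: z-update.
Minimize 7*z^2 - 7*z + (0.5/2)*(4.5956 - z + 1.5332)^2
FOC: (2*7 + 0.5)*z = 7 + 0.5*(4.5956 + 1.5332)
z^{k+1} = 0.6941
Step 3: u-update.
u^{k+1} = 1.5332 + 4.5956 - 0.6941 = 5.4347
Step 4: Primal residual = |4.5956 - 0.6941| = 3.9015


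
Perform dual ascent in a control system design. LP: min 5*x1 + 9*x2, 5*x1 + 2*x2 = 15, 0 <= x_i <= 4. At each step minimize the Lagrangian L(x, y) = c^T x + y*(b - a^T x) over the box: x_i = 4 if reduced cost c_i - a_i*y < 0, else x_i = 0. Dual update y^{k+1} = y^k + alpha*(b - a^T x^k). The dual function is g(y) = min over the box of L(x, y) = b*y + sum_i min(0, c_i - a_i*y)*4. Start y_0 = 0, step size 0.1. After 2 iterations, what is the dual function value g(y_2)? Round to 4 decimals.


Dual ascent for LP: min 5*x1 + 9*x2, 5*x1 + 2*x2 = 15, 0 <= x_i <= 4
Step 1: y^k = 0.0, reduced costs: (5.0, 9.0)
  x^k = (0.0, 0.0), subgradient = b - a^T x = 15.0
  y^{k+1} = 0.0 + 0.1*15.0 = 1.5
Step 2: y^k = 1.5, reduced costs: (-2.5, 6.0)
  x^k = (4.0, 0.0), subgradient = b - a^T x = -5.0
  y^{k+1} = 1.5 + 0.1*-5.0 = 1.0
Dual objective at y_2 = 1.0: reduced costs (0.0, 7.0), box minimizer x = (0.0, 0.0)
g(y_2) = b*y + (c1 - a1*y)*x1 + (c2 - a2*y)*x2 = 15*1.0 + 0.0*0.0 + 7.0*0.0 = 15.0 + 0.0 + 0.0 = 15.0


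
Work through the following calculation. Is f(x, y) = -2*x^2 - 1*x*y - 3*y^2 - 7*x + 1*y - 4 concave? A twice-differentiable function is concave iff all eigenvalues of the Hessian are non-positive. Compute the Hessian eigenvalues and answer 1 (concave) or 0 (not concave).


The Hessian of f(x,y) = -2*x^2 - 1*x*y - 3*y^2 - 7*x + 1*y - 4 is:
H = [[-4, -1], [-1, -6]]
Trace = -4 - 6 = -10
Determinant = -4*-6 - (-1)^2 = 23
Discriminant = (-10)^2 - 4*23 = 8.0
Eigenvalues: lambda_1 = -6.4142, lambda_2 = -3.5858
The function is concave.

1


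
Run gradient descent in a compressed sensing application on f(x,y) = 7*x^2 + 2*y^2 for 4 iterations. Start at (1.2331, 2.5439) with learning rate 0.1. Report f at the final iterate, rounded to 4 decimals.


Gradient descent on f(x,y) = 7*x^2 + 2*y^2.
Starting point: (1.2331, 2.5439), alpha = 0.1
Step 1: grad_x = 2*7*1.2331 = 17.2634, grad_y = 2*2*2.5439 = 10.1756
  x_1 = 1.2331 - 0.1*17.2634 = -0.4932
  y_1 = 2.5439 - 0.1*10.1756 = 1.5263
Step 2: grad_x = 2*7*-0.4932 = -6.9054, grad_y = 2*2*1.5263 = 6.1054
  x_2 = -0.4932 - 0.1*-6.9054 = 0.1973
  y_2 = 1.5263 - 0.1*6.1054 = 0.9158
Step 3: grad_x = 2*7*0.1973 = 2.7621, grad_y = 2*2*0.9158 = 3.6632
  x_3 = 0.1973 - 0.1*2.7621 = -0.0789
  y_3 = 0.9158 - 0.1*3.6632 = 0.5495
Step 4: grad_x = 2*7*-0.0789 = -1.1049, grad_y = 2*2*0.5495 = 2.1979
  x_4 = -0.0789 - 0.1*-1.1049 = 0.0316
  y_4 = 0.5495 - 0.1*2.1979 = 0.3297
f(0.0316, 0.3297) = 7*0.0316^2 + 2*0.3297^2 = 0.2244


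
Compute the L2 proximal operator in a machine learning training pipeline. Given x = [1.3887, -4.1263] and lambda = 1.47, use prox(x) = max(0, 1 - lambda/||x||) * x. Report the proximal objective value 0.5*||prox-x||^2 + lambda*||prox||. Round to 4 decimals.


Step 1: Compute ||x||.
||x|| = 4.3537
Step 2: Compute scaling factor.
scale = max(0, 1 - 1.47/4.3537) = 0.6624
Step 3: prox(x) = [0.9198, -2.7331]
||prox(x)|| = 2.8837
Step 4: Proximal objective.
0.5*||prox-x||^2 = 1.0805
lambda*||prox|| = 4.239
Total = 5.3195


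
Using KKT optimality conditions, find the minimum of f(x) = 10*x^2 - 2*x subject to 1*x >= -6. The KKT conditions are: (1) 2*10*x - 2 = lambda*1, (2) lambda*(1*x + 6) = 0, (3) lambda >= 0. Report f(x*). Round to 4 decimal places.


Step 1: Try lambda = 0 (constraint inactive).
Stationarity: 2*10*x - 2 = 0
x* = 2/(2*10) = 0.1
Check constraint: 1*0.1 = 0.1 >= -6 -- satisfied.
Step 2: Compute optimal value.
f(x*) = 10*0.1^2 - 2*0.1 = -0.1


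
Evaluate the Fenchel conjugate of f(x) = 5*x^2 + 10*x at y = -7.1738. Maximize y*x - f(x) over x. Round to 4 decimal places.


f*(y) = sup_x {y*x - a*x^2 - b*x} = sup_x {(y-b)*x - a*x^2}
FOC: (y - b) - 2a*x = 0 => x* = (y - b)/(2a)
x* = (-7.1738 - 10)/(2*5) = -1.7174
f*(-7.1738) = (y-b)^2/(4a) = (-7.1738 - 10)^2/(4*5)
= 294.9394/20 = 14.747


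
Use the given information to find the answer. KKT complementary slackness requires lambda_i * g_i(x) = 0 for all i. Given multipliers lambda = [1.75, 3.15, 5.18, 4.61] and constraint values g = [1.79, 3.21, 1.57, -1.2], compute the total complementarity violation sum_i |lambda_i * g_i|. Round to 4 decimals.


KKT complementary slackness check:
lambda_1 * g_1 = 1.75 * 1.79 = 3.1325
lambda_2 * g_2 = 3.15 * 3.21 = 10.1115
lambda_3 * g_3 = 5.18 * 1.57 = 8.1326
lambda_4 * g_4 = 4.61 * -1.2 = -5.532
Total violation = 3.1325 + 10.1115 + 8.1326 + 5.532 = 26.9086


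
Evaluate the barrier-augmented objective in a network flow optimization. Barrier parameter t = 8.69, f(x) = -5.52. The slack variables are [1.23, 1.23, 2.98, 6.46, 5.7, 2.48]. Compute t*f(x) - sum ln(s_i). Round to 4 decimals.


Step 1: Compute log-barrier.
ln values: [0.207, 0.207, 1.0919, 1.8656, 1.7405, 0.9083]
phi = -(0.207 + 0.207 + 1.0919 + 1.8656 + 1.7405 + 0.9083) = -6.0203
Step 2: Compute augmented objective.
t*f(x) = 8.69*-5.52 = -47.9688
Total = -47.9688 - 6.0203 = -53.9891


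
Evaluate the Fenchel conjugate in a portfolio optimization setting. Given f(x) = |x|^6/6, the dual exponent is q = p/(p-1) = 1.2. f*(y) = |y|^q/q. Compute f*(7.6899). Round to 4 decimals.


The conjugate exponent q satisfies 1/p + 1/q = 1.
p = 6, so q = 6/(6 - 1) = 1.2
|y|^q = 7.6899^1.2 = 11.5639
f*(7.6899) = 11.5639 / 1.2 = 9.6366


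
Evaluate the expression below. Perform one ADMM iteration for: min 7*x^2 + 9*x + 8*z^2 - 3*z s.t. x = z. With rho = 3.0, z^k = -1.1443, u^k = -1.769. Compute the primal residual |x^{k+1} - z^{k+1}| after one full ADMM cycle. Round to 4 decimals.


ADMM iteration with rho = 3.0, z^k = -1.1443, u^k = -1.769
Step 1: x-update.
Minimize 7*x^2 + 9*x + (3.0/2)*(x + 1.1443 - 1.769)^2
FOC: (2*7 + 3.0)*x = -9 + 3.0*(-1.1443 + 1.769)
x^{k+1} = -0.4192
Step 2: z-update.
Minimize 8*z^2 - 3*z + (3.0/2)*(-0.4192 - z - 1.769)^2
FOC: (2*8 + 3.0)*z = 3 + 3.0*(-0.4192 - 1.769)
z^{k+1} = -0.1876
Step 3: u-update.
u^{k+1} = -1.769 - 0.4192 + 0.1876 = -2.0006
Step 4: Primal residual = |-0.4192 + 0.1876| = 0.2316


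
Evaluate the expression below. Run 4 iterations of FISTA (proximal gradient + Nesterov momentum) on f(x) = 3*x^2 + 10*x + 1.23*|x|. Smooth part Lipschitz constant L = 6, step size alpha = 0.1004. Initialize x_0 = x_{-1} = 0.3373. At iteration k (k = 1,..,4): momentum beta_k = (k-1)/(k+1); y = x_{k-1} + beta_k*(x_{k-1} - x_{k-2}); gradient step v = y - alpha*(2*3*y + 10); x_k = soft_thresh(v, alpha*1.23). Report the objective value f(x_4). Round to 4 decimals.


FISTA on f(x) = 3*x^2 + 10*x + 1.23*|x|
L = 6, alpha = 0.1004
Iteration 1: beta = 0.0, y = 0.3373 + 0.0*(0.3373 - 0.3373) = 0.3373
  grad(y) = 12.0238, v = y - alpha*grad = -0.8699
  prox(v) = soft_thresh(-0.8699, 0.1235) = -0.7464
Iteration 2: beta = 0.3333, y = -0.7464 + 0.3333*(-0.7464 - 0.3373) = -1.1076
  grad(y) = 3.3542, v = y - alpha*grad = -1.4444
  prox(v) = soft_thresh(-1.4444, 0.1235) = -1.3209
Iteration 3: beta = 0.5, y = -1.3209 + 0.5*(-1.3209 + 0.7464) = -1.6082
  grad(y) = 0.3511, v = y - alpha*grad = -1.6434
  prox(v) = soft_thresh(-1.6434, 0.1235) = -1.5199
Iteration 4: beta = 0.6, y = -1.5199 + 0.6*(-1.5199 + 1.3209) = -1.6393
  grad(y) = 0.1641, v = y - alpha*grad = -1.6558
  prox(v) = soft_thresh(-1.6558, 0.1235) = -1.5323
f(x_4) = 3*(-1.5323)^2 + 10*(-1.5323) + 1.23*|-1.5323| = -6.3944


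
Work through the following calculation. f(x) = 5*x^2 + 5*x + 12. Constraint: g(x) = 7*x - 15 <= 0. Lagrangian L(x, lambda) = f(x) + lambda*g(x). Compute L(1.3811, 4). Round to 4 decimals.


Step 1: Evaluate f(x).
f(1.3811) = 5*1.3811^2 + 5*1.3811 + 12 = 28.4427
Step 2: Evaluate g(x).
g(1.3811) = 7*1.3811 - 15 = -5.3323
Step 3: Compute Lagrangian.
L = 28.4427 + 4*-5.3323 = 7.1135


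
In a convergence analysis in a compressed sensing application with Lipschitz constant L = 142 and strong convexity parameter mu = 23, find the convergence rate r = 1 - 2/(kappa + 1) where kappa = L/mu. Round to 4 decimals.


Step 1: Compute the condition number.
kappa = L/mu = 142/23 = 6.1739
Step 2: Compute the convergence rate.
r = 1 - 2/(kappa + 1) = 1 - 2*mu/(L + mu) = (L - mu)/(L + mu) = 119/165 = 0.7212


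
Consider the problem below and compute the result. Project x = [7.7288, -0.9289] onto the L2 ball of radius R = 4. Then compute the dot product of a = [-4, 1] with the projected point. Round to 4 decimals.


Step 1: Compute ||x|| (intermediates to 6 decimals).
||x|| = sqrt(7.7288^2 + (-0.9289)^2) = 7.784421
Step 2: Project.
Since ||x|| > R, scale = R/||x|| = 4/7.784421 = 0.513847, proj(x) = scale * x
proj(x) = [3.971421, -0.477312]
Step 3: Dot product.
a^T * proj(x) = -4*3.971421 + 1*(-0.477312) = -16.363


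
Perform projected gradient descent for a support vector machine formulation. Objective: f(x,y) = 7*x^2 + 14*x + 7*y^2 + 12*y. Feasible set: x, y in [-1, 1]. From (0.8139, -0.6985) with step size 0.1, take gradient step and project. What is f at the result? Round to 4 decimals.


Step 1: Compute gradient at (0.8139, -0.6985).
grad_x = 2*7*0.8139 + 14 = 25.3946
grad_y = 2*7*-0.6985 + 12 = 2.221
Step 2: Gradient step.
x_raw = 0.8139 - 0.1*25.3946 = -1.7256
y_raw = -0.6985 - 0.1*2.221 = -0.9206
Step 3: Project onto [-1, 1].
x_proj = clip(-1.7256) = -1.0
y_proj = clip(-0.9206) = -0.9206
Step 4: Evaluate f.
f(-1.0, -0.9206) = -12.1147


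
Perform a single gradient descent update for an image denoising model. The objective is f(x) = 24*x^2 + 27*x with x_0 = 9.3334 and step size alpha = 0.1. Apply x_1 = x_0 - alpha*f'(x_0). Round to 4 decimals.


We compute the gradient at x_0 and apply the update.
f'(x) = 48*x + 27
f'(9.3334) = 48*9.3334 + 27 = 475.0032
x_1 = 9.3334 - 0.1*475.0032 = -38.1669


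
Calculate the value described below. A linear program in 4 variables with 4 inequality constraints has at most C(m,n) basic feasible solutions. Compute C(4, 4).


Each vertex corresponds to some choice of n active constraints out of m, so the number of vertices is at most C(m, n) = m! / (n!(m-n)!).
m = 4, n = 4
Numerator: 4 * 3 * 2 * 1
Denominator: 4! = 24
C(4, 4) = 1


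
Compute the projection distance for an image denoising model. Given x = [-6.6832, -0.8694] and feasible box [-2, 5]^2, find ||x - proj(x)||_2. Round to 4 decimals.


Project each component onto [-2, 5].
clip(-6.6832) = -2.0, clip(-0.8694) = -0.8694
Projection = [-2.0, -0.8694]
Squared diffs: [21.9324, 0.0]
Distance = sqrt(21.9324) = 4.6832


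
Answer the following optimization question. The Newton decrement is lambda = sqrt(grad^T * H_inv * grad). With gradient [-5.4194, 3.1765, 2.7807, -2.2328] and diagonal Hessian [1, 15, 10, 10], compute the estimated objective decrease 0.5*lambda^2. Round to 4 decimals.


Step 1: H is diagonal, so H^(-1) * g = [-5.4194, 0.2118, 0.2781, -0.2233].
Step 2: g^T H^(-1) g = sum_i g_i^2 / H_ii
  = (-5.4194)^2/1 + (3.1765)^2/15 + (2.7807)^2/10 + (-2.2328)^2/10
  = 29.3699 + 0.6727 + 0.7732 + 0.4985 = 31.3143
Step 3: Objective decrease = 0.5 * g^T H^(-1) g = 15.6572


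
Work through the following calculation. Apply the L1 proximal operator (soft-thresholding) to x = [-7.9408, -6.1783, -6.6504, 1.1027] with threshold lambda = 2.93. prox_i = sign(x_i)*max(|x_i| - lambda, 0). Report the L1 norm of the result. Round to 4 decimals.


Soft-thresholding with lambda = 2.93:
prox(-7.9408) = sign(-7.9408)*max(|-7.9408| - 2.93, 0) = -5.0108
prox(-6.1783) = sign(-6.1783)*max(|-6.1783| - 2.93, 0) = -3.2483
prox(-6.6504) = sign(-6.6504)*max(|-6.6504| - 2.93, 0) = -3.7204
prox(1.1027) = sign(1.1027)*max(|1.1027| - 2.93, 0) = 0.0
prox(x) = [-5.0108, -3.2483, -3.7204, 0.0]
||prox(x)||_1 = 5.0108 + 3.2483 + 3.7204 + 0.0 = 11.9795


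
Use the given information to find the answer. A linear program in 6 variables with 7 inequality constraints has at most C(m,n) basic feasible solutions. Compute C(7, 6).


Each vertex corresponds to some choice of n active constraints out of m, so the number of vertices is at most C(m, n) = m! / (n!(m-n)!).
m = 7, n = 6
Numerator: 7 * 6 * 5 * 4 * 3 * 2
Denominator: 6! = 720
C(7, 6) = 7


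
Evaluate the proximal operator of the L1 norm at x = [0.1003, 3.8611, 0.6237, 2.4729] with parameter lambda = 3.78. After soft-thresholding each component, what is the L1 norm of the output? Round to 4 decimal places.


Soft-thresholding with lambda = 3.78:
prox(0.1003) = sign(0.1003)*max(|0.1003| - 3.78, 0) = 0.0
prox(3.8611) = sign(3.8611)*max(|3.8611| - 3.78, 0) = 0.0811
prox(0.6237) = sign(0.6237)*max(|0.6237| - 3.78, 0) = 0.0
prox(2.4729) = sign(2.4729)*max(|2.4729| - 3.78, 0) = 0.0
prox(x) = [0.0, 0.0811, 0.0, 0.0]
||prox(x)||_1 = 0.0 + 0.0811 + 0.0 + 0.0 = 0.0811


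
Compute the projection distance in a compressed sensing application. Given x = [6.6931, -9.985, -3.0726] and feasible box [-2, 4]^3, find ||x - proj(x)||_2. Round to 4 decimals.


Project each component onto [-2, 4].
clip(6.6931) = 4.0, clip(-9.985) = -2.0, clip(-3.0726) = -2.0
Projection = [4.0, -2.0, -2.0]
Squared diffs: [7.2528, 63.7602, 1.1505]
Distance = sqrt(72.1635) = 8.4949


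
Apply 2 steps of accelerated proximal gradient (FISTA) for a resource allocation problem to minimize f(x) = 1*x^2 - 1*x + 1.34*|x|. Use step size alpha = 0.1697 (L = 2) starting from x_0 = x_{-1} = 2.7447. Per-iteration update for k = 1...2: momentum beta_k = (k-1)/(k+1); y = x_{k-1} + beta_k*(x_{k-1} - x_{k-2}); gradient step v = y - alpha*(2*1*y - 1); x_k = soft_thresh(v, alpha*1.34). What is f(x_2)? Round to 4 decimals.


FISTA on f(x) = 1*x^2 - 1*x + 1.34*|x|
L = 2, alpha = 0.1697
Iteration 1: beta = 0.0, y = 2.7447 + 0.0*(2.7447 - 2.7447) = 2.7447
  grad(y) = 4.4894, v = y - alpha*grad = 1.9828
  prox(v) = soft_thresh(1.9828, 0.2274) = 1.7555
Iteration 2: beta = 0.3333, y = 1.7555 + 0.3333*(1.7555 - 2.7447) = 1.4257
  grad(y) = 1.8514, v = y - alpha*grad = 1.1115
  prox(v) = soft_thresh(1.1115, 0.2274) = 0.8841
f(x_2) = 1*0.8841^2 - 1*0.8841 + 1.34*|0.8841| = 1.0823


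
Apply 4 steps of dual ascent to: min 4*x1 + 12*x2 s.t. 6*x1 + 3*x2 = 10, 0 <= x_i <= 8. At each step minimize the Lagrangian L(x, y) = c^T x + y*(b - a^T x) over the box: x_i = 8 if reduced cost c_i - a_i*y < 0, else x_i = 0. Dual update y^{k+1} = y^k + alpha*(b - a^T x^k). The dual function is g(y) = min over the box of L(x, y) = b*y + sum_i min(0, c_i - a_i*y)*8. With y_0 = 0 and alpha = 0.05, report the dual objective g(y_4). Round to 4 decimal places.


Dual ascent for LP: min 4*x1 + 12*x2, 6*x1 + 3*x2 = 10, 0 <= x_i <= 8
Step 1: y^k = 0.0, reduced costs: (4.0, 12.0)
  x^k = (0.0, 0.0), subgradient = b - a^T x = 10.0
  y^{k+1} = 0.0 + 0.05*10.0 = 0.5
Step 2: y^k = 0.5, reduced costs: (1.0, 10.5)
  x^k = (0.0, 0.0), subgradient = b - a^T x = 10.0
  y^{k+1} = 0.5 + 0.05*10.0 = 1.0
Step 3: y^k = 1.0, reduced costs: (-2.0, 9.0)
  x^k = (8.0, 0.0), subgradient = b - a^T x = -38.0
  y^{k+1} = 1.0 + 0.05*-38.0 = -0.9
Step 4: y^k = -0.9, reduced costs: (9.4, 14.7)
  x^k = (0.0, 0.0), subgradient = b - a^T x = 10.0
  y^{k+1} = -0.9 + 0.05*10.0 = -0.4
Dual objective at y_4 = -0.4: reduced costs (6.4, 13.2), box minimizer x = (0.0, 0.0)
g(y_4) = b*y + (c1 - a1*y)*x1 + (c2 - a2*y)*x2 = 10*(-0.4) + 6.4*0.0 + 13.2*0.0 = -4.0 + 0.0 + 0.0 = -4.0


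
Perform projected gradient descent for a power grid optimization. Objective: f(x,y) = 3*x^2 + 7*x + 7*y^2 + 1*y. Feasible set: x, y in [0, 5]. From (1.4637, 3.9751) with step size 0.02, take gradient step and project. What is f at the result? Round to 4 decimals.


Step 1: Compute gradient at (1.4637, 3.9751).
grad_x = 2*3*1.4637 + 7 = 15.7822
grad_y = 2*7*3.9751 + 1 = 56.6514
Step 2: Gradient step.
x_raw = 1.4637 - 0.02*15.7822 = 1.1481
y_raw = 3.9751 - 0.02*56.6514 = 2.8421
Step 3: Project onto [0, 5].
x_proj = clip(1.1481) = 1.1481
y_proj = clip(2.8421) = 2.8421
Step 4: Evaluate f.
f(1.1481, 2.8421) = 71.3742


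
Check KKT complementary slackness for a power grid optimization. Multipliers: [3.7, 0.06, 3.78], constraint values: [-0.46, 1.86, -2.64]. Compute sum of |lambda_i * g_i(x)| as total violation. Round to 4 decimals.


KKT complementary slackness check:
lambda_1 * g_1 = 3.7 * -0.46 = -1.702
lambda_2 * g_2 = 0.06 * 1.86 = 0.1116
lambda_3 * g_3 = 3.78 * -2.64 = -9.9792
Total violation = 1.702 + 0.1116 + 9.9792 = 11.7928


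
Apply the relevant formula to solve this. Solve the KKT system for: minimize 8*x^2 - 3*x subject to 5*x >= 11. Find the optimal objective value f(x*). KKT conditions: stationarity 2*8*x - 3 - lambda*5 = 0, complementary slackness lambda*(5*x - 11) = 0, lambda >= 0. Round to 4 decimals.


Step 1: Try lambda = 0 (constraint inactive).
x_unc = 3/(2*8) = 0.1875
Check: 5*0.1875 = 0.9375 < 11 -- violated!
Step 2: Constraint must be active: 5*x = 11
x* = 11/5 = 2.2
lambda = (2*8*2.2 - 3)/5 = 6.44
Step 3: Compute optimal value.
f(x*) = 8*2.2^2 - 3*2.2 = 32.12


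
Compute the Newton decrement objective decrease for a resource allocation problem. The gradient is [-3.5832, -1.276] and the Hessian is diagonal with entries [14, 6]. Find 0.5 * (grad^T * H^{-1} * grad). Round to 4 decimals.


Step 1: H is diagonal, so H^(-1) * g = [-0.2559, -0.2127].
Step 2: g^T H^(-1) g = sum_i g_i^2 / H_ii
  = (-3.5832)^2/14 + (-1.276)^2/6
  = 0.9171 + 0.2714 = 1.1885
Step 3: Objective decrease = 0.5 * g^T H^(-1) g = 0.5942


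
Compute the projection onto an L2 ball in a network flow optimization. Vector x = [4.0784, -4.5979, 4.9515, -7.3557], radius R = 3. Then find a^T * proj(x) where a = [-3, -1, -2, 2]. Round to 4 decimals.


Step 1: Compute ||x|| (intermediates to 6 decimals).
||x|| = sqrt(4.0784^2 + (-4.5979)^2 + 4.9515^2 + (-7.3557)^2) = 10.788777
Step 2: Project.
Since ||x|| > R, scale = R/||x|| = 3/10.788777 = 0.278067, proj(x) = scale * x
proj(x) = [1.134068, -1.278524, 1.376849, -2.045377]
Step 3: Dot product.
a^T * proj(x) = -3*1.134068 - 1*(-1.278524) - 2*1.376849 + 2*(-2.045377) = -8.9681


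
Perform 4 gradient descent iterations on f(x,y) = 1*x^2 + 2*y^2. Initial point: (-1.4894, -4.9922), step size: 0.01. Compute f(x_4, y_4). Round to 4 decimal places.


Gradient descent on f(x,y) = 1*x^2 + 2*y^2.
Starting point: (-1.4894, -4.9922), alpha = 0.01
Step 1: grad_x = 2*1*-1.4894 = -2.9788, grad_y = 2*2*-4.9922 = -19.9688
  x_1 = -1.4894 - 0.01*-2.9788 = -1.4596
  y_1 = -4.9922 - 0.01*-19.9688 = -4.7925
Step 2: grad_x = 2*1*-1.4596 = -2.9192, grad_y = 2*2*-4.7925 = -19.17
  x_2 = -1.4596 - 0.01*-2.9192 = -1.4304
  y_2 = -4.7925 - 0.01*-19.17 = -4.6008
Step 3: grad_x = 2*1*-1.4304 = -2.8608, grad_y = 2*2*-4.6008 = -18.4032
  x_3 = -1.4304 - 0.01*-2.8608 = -1.4018
  y_3 = -4.6008 - 0.01*-18.4032 = -4.4168
Step 4: grad_x = 2*1*-1.4018 = -2.8036, grad_y = 2*2*-4.4168 = -17.6671
  x_4 = -1.4018 - 0.01*-2.8036 = -1.3738
  y_4 = -4.4168 - 0.01*-17.6671 = -4.2401
f(-1.3738, -4.2401) = 1*(-1.3738)^2 + 2*(-4.2401)^2 = 37.8443


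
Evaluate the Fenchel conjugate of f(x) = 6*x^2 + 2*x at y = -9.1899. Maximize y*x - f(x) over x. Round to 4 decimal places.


f*(y) = sup_x {y*x - a*x^2 - b*x} = sup_x {(y-b)*x - a*x^2}
FOC: (y - b) - 2a*x = 0 => x* = (y - b)/(2a)
x* = (-9.1899 - 2)/(2*6) = -0.9325
f*(-9.1899) = (y-b)^2/(4a) = (-9.1899 - 2)^2/(4*6)
= 125.2139/24 = 5.2172


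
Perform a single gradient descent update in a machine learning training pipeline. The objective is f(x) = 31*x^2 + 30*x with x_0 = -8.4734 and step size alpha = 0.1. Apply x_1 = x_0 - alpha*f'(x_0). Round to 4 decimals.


We compute the gradient at x_0 and apply the update.
f'(x) = 62*x + 30
f'(-8.4734) = 62*-8.4734 + 30 = -495.3508
x_1 = -8.4734 - 0.1*-495.3508 = 41.0617


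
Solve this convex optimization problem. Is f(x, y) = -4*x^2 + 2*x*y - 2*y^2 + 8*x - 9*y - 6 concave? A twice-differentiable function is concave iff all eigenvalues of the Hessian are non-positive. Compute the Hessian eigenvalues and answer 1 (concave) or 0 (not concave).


The Hessian of f(x,y) = -4*x^2 + 2*x*y - 2*y^2 + 8*x - 9*y - 6 is:
H = [[-8, 2], [2, -4]]
Trace = -8 - 4 = -12
Determinant = -8*-4 - (2)^2 = 28
Discriminant = (-12)^2 - 4*28 = 32.0
Eigenvalues: lambda_1 = -8.8284, lambda_2 = -3.1716
The function is concave.

1


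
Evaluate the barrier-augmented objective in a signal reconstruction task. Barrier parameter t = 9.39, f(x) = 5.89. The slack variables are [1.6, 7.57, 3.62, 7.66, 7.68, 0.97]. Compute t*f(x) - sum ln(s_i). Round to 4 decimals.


Step 1: Compute log-barrier.
ln values: [0.47, 2.0242, 1.2865, 2.036, 2.0386, -0.0305]
phi = -(0.47 + 2.0242 + 1.2865 + 2.036 + 2.0386 - 0.0305) = -7.8248
Step 2: Compute augmented objective.
t*f(x) = 9.39*5.89 = 55.3071
Total = 55.3071 - 7.8248 = 47.4823


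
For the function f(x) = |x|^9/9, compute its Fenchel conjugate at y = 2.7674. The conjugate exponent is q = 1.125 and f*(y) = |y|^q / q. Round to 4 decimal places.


The conjugate exponent q satisfies 1/p + 1/q = 1.
p = 9, so q = 9/(9 - 1) = 1.125
|y|^q = 2.7674^1.125 = 3.1429
f*(2.7674) = 3.1429 / 1.125 = 2.7937


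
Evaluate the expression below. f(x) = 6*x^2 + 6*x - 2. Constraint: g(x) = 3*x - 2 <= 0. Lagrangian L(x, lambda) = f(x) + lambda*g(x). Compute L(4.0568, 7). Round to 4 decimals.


Step 1: Evaluate f(x).
f(4.0568) = 6*4.0568^2 + 6*4.0568 - 2 = 121.0866
Step 2: Evaluate g(x).
g(4.0568) = 3*4.0568 - 2 = 10.1704
Step 3: Compute Lagrangian.
L = 121.0866 + 7*10.1704 = 192.2794


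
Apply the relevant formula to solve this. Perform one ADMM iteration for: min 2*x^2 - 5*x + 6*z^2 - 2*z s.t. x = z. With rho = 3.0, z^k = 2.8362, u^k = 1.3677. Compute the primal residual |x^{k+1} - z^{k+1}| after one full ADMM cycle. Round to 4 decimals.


ADMM iteration with rho = 3.0, z^k = 2.8362, u^k = 1.3677
Step 1: x-update.
Minimize 2*x^2 - 5*x + (3.0/2)*(x - 2.8362 + 1.3677)^2
FOC: (2*2 + 3.0)*x = 5 + 3.0*(2.8362 - 1.3677)
x^{k+1} = 1.3436
Step 2: z-update.
Minimize 6*z^2 - 2*z + (3.0/2)*(1.3436 - z + 1.3677)^2
FOC: (2*6 + 3.0)*z = 2 + 3.0*(1.3436 + 1.3677)
z^{k+1} = 0.6756
Step 3: u-update.
u^{k+1} = 1.3677 + 1.3436 - 0.6756 = 2.0357
Step 4: Primal residual = |1.3436 - 0.6756| = 0.668


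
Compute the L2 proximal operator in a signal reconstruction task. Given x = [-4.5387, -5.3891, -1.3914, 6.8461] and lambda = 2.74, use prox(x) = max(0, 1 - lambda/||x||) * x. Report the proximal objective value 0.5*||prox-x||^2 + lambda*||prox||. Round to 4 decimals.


Step 1: Compute ||x||.
||x|| = 9.9221
Step 2: Compute scaling factor.
scale = max(0, 1 - 2.74/9.9221) = 0.7238
Step 3: prox(x) = [-3.2853, -3.9009, -1.0072, 4.9555]
||prox(x)|| = 7.1821
Step 4: Proximal objective.
0.5*||prox-x||^2 = 3.7538
lambda*||prox|| = 19.679
Total = 23.4326


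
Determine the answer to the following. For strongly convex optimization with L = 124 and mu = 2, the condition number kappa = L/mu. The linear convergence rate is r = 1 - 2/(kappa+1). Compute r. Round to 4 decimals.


Step 1: Compute the condition number.
kappa = L/mu = 124/2 = 62.0
Step 2: Compute the convergence rate.
r = 1 - 2/(kappa + 1) = 1 - 2*mu/(L + mu) = (L - mu)/(L + mu) = 122/126 = 0.9683


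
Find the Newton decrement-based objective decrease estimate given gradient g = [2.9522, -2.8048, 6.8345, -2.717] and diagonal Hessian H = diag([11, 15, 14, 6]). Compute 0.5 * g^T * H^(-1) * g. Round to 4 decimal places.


Step 1: H is diagonal, so H^(-1) * g = [0.2684, -0.187, 0.4882, -0.4528].
Step 2: g^T H^(-1) g = sum_i g_i^2 / H_ii
  = (2.9522)^2/11 + (-2.8048)^2/15 + (6.8345)^2/14 + (-2.717)^2/6
  = 0.7923 + 0.5245 + 3.3365 + 1.2303 = 5.8836
Step 3: Objective decrease = 0.5 * g^T H^(-1) g = 2.9418


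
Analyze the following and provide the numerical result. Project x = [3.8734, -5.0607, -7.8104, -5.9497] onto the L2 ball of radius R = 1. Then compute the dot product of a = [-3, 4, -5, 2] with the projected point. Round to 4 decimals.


Step 1: Compute ||x|| (intermediates to 6 decimals).
||x|| = sqrt(3.8734^2 + (-5.0607)^2 + (-7.8104)^2 + (-5.9497)^2) = 11.705349
Step 2: Project.
Since ||x|| > R, scale = R/||x|| = 1/11.705349 = 0.085431, proj(x) = scale * x
proj(x) = [0.330908, -0.432341, -0.66725, -0.508289]
Step 3: Dot product.
a^T * proj(x) = -3*0.330908 + 4*(-0.432341) - 5*(-0.66725) + 2*(-0.508289) = -0.4024


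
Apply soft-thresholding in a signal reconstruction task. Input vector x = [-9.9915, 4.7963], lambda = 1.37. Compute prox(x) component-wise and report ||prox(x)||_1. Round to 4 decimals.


Soft-thresholding with lambda = 1.37:
prox(-9.9915) = sign(-9.9915)*max(|-9.9915| - 1.37, 0) = -8.6215
prox(4.7963) = sign(4.7963)*max(|4.7963| - 1.37, 0) = 3.4263
prox(x) = [-8.6215, 3.4263]
||prox(x)||_1 = 8.6215 + 3.4263 = 12.0478


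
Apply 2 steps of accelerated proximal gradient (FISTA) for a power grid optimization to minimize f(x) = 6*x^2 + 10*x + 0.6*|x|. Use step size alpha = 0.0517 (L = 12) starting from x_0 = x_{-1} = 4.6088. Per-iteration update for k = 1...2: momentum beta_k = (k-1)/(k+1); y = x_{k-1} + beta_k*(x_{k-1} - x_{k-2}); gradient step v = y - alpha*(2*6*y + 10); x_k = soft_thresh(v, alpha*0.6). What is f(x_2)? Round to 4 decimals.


FISTA on f(x) = 6*x^2 + 10*x + 0.6*|x|
L = 12, alpha = 0.0517
Iteration 1: beta = 0.0, y = 4.6088 + 0.0*(4.6088 - 4.6088) = 4.6088
  grad(y) = 65.3056, v = y - alpha*grad = 1.2325
  prox(v) = soft_thresh(1.2325, 0.031) = 1.2015
Iteration 2: beta = 0.3333, y = 1.2015 + 0.3333*(1.2015 - 4.6088) = 0.0657
  grad(y) = 10.7885, v = y - alpha*grad = -0.4921
  prox(v) = soft_thresh(-0.4921, 0.031) = -0.461
f(x_2) = 6*(-0.461)^2 + 10*(-0.461) + 0.6*|-0.461| = -3.0584
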